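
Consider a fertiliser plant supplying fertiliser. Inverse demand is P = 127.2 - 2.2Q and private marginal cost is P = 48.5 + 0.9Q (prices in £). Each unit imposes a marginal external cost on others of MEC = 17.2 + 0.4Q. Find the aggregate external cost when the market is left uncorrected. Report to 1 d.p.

Market equilibrium (private): 48.5 + 0.9Q = 127.2 - 2.2Q → Q_m = 25.3871.
Total external cost = ∫₀^{Q_m} (17.2 + 0.4Q) dQ = 17.2×25.3871 + ½×0.4×25.3871² = 565.5591.

£565.6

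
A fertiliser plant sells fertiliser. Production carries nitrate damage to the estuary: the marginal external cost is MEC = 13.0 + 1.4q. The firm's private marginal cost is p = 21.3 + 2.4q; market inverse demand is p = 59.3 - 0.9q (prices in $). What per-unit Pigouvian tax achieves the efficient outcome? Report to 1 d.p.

tax = $20.4 per unit

Social marginal cost = private MC + MEC = 34.3 + 3.8q.
Set SMC = demand: 34.3 + 3.8q = 59.3 - 0.9q → q* = 5.3191.
The Pigouvian tax equals MEC at q*: 13.0 + 1.4×5.3191 = 20.4467.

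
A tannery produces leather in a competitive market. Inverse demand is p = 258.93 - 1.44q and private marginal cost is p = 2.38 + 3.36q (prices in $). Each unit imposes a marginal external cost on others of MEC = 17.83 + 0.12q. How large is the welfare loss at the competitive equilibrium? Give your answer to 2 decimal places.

DWL = $59.73

Market equilibrium (private): 2.38 + 3.36q = 258.93 - 1.44q → q_m = 53.4479.
Social marginal cost = private MC + MEC = 20.21 + 3.48q.
Set SMC = demand: 20.21 + 3.48q = 258.93 - 1.44q → q* = 48.5203.
The welfare-loss triangle has base |q_m − q*| and height MEC(q_m) (the vertical gap between SMC and demand is zero at q* and MEC at q_m).
DWL = ½ × 4.9276 × 24.2438 = 59.7319.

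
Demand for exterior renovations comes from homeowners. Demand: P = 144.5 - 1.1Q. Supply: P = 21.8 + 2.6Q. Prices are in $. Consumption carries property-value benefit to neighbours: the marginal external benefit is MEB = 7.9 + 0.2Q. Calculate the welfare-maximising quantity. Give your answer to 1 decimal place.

Social marginal benefit = demand + MEB = 152.4 - 0.9Q.
Set SMB = MC: 152.4 - 0.9Q = 21.8 + 2.6Q → Q* = 37.3143.

Q* = 37.3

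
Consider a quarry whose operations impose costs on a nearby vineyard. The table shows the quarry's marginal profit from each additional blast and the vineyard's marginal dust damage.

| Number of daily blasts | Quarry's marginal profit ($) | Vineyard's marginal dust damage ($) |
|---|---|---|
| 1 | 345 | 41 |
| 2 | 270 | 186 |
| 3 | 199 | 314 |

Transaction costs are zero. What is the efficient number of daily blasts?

Bargaining reaches the level where marginal profit last exceeds marginal dust damage.
That holds through level 2 (270 ≥ 186) but not at 3 (199 < 314).

2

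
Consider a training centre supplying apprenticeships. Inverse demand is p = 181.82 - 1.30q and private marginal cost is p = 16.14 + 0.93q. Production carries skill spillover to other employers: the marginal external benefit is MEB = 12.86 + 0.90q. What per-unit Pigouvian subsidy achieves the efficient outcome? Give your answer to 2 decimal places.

subsidy = 133.68 per unit

Social marginal cost = private MC − MEB = 3.28 + 0.03q.
Set SMC = demand: 3.28 + 0.03q = 181.82 - 1.30q → q* = 134.2406.
The Pigouvian subsidy equals MEB at q*: 12.86 + 0.90×134.2406 = 133.6765.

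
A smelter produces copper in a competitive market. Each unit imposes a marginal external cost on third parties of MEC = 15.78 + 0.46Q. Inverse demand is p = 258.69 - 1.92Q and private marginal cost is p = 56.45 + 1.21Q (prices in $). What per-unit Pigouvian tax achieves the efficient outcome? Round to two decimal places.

Social marginal cost = private MC + MEC = 72.23 + 1.67Q.
Set SMC = demand: 72.23 + 1.67Q = 258.69 - 1.92Q → Q* = 51.9387.
The Pigouvian tax equals MEC at Q*: 15.78 + 0.46×51.9387 = 39.6718.

tax = $39.67 per unit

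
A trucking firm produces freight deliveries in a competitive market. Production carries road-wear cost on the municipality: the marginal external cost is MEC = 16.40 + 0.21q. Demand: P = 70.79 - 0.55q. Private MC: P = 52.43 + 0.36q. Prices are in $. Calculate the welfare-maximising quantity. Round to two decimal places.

q* = 1.75

Social marginal cost = private MC + MEC = 68.83 + 0.57q.
Set SMC = demand: 68.83 + 0.57q = 70.79 - 0.55q → q* = 1.7500.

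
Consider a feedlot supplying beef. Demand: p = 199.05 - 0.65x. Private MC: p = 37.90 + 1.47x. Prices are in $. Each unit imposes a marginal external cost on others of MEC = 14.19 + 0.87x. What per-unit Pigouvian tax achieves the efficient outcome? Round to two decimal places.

Social marginal cost = private MC + MEC = 52.09 + 2.34x.
Set SMC = demand: 52.09 + 2.34x = 199.05 - 0.65x → x* = 49.1505.
The Pigouvian tax equals MEC at x*: 14.19 + 0.87×49.1505 = 56.9509.

tax = $56.95 per unit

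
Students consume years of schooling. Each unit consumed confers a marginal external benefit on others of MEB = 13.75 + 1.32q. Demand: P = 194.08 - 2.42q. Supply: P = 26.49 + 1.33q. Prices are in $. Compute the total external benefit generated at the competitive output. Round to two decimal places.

$1932.69

Market equilibrium (private): 26.49 + 1.33q = 194.08 - 2.42q → q_m = 44.6907.
Total external benefit = ∫₀^{q_m} (13.75 + 1.32q) dq = 13.75×44.6907 + ½×1.32×44.6907² = 1932.6878.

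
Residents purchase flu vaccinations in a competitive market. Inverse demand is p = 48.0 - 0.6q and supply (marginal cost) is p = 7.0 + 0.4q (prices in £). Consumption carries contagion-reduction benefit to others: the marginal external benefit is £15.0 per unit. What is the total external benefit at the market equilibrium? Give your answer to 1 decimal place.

Market equilibrium (private): 7.0 + 0.4q = 48.0 - 0.6q → q_m = 41.0000.
Total external benefit = MEB × q_m = 15.0 × 41.0000 = 615.0000.

£615.0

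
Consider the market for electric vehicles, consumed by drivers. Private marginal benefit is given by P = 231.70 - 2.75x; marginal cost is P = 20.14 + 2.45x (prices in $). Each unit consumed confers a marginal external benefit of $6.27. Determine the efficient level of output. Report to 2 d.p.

x* = 41.89

Social marginal benefit = demand + MEB = 237.97 - 2.75x.
Set SMB = MC: 237.97 - 2.75x = 20.14 + 2.45x → x* = 41.8904.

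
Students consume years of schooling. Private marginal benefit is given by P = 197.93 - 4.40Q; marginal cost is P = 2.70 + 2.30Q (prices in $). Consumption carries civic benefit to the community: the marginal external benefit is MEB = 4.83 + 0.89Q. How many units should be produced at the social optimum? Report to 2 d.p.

Q* = 34.43

Social marginal benefit = demand + MEB = 202.76 - 3.51Q.
Set SMB = MC: 202.76 - 3.51Q = 2.70 + 2.30Q → Q* = 34.4337.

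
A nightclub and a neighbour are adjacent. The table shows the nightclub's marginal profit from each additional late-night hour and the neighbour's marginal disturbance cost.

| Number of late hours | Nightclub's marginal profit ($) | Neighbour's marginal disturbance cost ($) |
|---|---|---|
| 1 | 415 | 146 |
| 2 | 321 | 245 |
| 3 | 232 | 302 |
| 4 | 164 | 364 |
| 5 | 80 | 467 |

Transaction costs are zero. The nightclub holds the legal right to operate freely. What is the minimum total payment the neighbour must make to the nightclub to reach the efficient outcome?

Left alone the nightclub would choose level 5 (marginal profit stays positive).
Efficient level: k* = 2 (marginal profit ≥ marginal disturbance cost through 2).
The neighbour must at least cover the nightclub's forgone profit from cutting 5→2: 232 + 164 + 80 = 476.

$476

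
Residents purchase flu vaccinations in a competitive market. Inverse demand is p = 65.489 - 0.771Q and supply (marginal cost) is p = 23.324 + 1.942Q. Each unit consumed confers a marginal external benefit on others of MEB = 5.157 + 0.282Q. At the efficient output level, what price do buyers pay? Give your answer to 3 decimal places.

Social marginal benefit = demand + MEB = 70.646 - 0.489Q.
Set SMB = MC: 70.646 - 0.489Q = 23.324 + 1.942Q → Q* = 19.4661.
Consumer price on the demand curve at Q*: 65.489 − 0.771×19.4661 = 50.4806.

P = 50.481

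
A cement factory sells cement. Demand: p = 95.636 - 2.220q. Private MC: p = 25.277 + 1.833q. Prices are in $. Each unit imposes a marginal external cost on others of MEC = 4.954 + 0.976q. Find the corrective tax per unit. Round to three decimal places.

tax = $17.647 per unit

Social marginal cost = private MC + MEC = 30.231 + 2.809q.
Set SMC = demand: 30.231 + 2.809q = 95.636 - 2.220q → q* = 13.0056.
The Pigouvian tax equals MEC at q*: 4.954 + 0.976×13.0056 = 17.6475.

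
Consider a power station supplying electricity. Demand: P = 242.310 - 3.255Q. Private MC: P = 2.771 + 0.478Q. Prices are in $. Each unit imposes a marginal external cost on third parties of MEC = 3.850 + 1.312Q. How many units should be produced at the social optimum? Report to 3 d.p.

Q* = 46.717

Social marginal cost = private MC + MEC = 6.621 + 1.790Q.
Set SMC = demand: 6.621 + 1.790Q = 242.310 - 3.255Q → Q* = 46.7173.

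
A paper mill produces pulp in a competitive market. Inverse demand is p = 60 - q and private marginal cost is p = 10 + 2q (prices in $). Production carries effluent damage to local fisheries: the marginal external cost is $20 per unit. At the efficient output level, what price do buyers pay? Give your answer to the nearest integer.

P = $50

Social marginal cost = private MC + MEC = 30 + 2q.
Set SMC = demand: 30 + 2q = 60 - q → q* = 10.0000.
Consumer price on the demand curve at q*: 60 − 1×10.0000 = 50.0000.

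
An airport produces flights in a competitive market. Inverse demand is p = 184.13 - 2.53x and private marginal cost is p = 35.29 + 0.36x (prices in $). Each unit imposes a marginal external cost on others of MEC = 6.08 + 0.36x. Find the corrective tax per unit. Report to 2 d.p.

tax = $21.89 per unit

Social marginal cost = private MC + MEC = 41.37 + 0.72x.
Set SMC = demand: 41.37 + 0.72x = 184.13 - 2.53x → x* = 43.9262.
The Pigouvian tax equals MEC at x*: 6.08 + 0.36×43.9262 = 21.8934.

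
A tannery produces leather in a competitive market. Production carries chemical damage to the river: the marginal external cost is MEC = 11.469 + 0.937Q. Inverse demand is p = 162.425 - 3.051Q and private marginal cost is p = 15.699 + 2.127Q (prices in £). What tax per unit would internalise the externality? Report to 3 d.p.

Social marginal cost = private MC + MEC = 27.168 + 3.064Q.
Set SMC = demand: 27.168 + 3.064Q = 162.425 - 3.051Q → Q* = 22.1189.
The Pigouvian tax equals MEC at Q*: 11.469 + 0.937×22.1189 = 32.1944.

tax = £32.194 per unit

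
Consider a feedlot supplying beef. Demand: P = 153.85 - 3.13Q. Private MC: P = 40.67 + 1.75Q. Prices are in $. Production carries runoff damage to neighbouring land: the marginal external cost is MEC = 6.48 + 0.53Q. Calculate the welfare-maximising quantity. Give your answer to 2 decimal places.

Social marginal cost = private MC + MEC = 47.15 + 2.28Q.
Set SMC = demand: 47.15 + 2.28Q = 153.85 - 3.13Q → Q* = 19.7227.

Q* = 19.72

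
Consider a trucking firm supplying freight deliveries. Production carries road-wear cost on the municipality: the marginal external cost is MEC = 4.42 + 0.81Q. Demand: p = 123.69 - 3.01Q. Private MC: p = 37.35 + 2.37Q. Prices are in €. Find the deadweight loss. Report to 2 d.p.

Market equilibrium (private): 37.35 + 2.37Q = 123.69 - 3.01Q → Q_m = 16.0483.
Social marginal cost = private MC + MEC = 41.77 + 3.18Q.
Set SMC = demand: 41.77 + 3.18Q = 123.69 - 3.01Q → Q* = 13.2342.
The welfare-loss triangle has base |Q_m − Q*| and height MEC(Q_m) (the vertical gap between SMC and demand is zero at Q* and MEC at Q_m).
DWL = ½ × 2.8141 × 17.4191 = 24.5095.

DWL = €24.51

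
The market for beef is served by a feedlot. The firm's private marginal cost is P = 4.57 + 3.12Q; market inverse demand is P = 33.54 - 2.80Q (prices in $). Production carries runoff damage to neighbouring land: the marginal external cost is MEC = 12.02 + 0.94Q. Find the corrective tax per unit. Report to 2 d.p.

tax = $14.34 per unit

Social marginal cost = private MC + MEC = 16.59 + 4.06Q.
Set SMC = demand: 16.59 + 4.06Q = 33.54 - 2.80Q → Q* = 2.4708.
The Pigouvian tax equals MEC at Q*: 12.02 + 0.94×2.4708 = 14.3426.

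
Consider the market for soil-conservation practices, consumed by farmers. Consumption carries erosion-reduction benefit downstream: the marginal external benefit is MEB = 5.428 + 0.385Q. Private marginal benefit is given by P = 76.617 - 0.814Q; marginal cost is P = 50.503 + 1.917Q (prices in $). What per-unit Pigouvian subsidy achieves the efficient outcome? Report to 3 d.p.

Social marginal benefit = demand + MEB = 82.045 - 0.429Q.
Set SMB = MC: 82.045 - 0.429Q = 50.503 + 1.917Q → Q* = 13.4450.
The Pigouvian subsidy equals MEB at Q*: 5.428 + 0.385×13.4450 = 10.6043.

subsidy = $10.604 per unit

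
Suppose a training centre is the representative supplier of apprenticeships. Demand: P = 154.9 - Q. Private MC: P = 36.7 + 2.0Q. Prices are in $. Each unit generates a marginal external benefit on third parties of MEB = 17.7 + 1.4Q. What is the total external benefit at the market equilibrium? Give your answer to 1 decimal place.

$1784.0

Market equilibrium (private): 36.7 + 2.0Q = 154.9 - Q → Q_m = 39.4000.
Total external benefit = ∫₀^{Q_m} (17.7 + 1.4Q) dQ = 17.7×39.4000 + ½×1.4×39.4000² = 1784.0320.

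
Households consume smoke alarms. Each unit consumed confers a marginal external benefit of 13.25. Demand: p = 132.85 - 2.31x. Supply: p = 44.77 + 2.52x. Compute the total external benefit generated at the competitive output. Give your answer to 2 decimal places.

Market equilibrium (private): 44.77 + 2.52x = 132.85 - 2.31x → x_m = 18.2360.
Total external benefit = MEB × x_m = 13.25 × 18.2360 = 241.6270.

241.63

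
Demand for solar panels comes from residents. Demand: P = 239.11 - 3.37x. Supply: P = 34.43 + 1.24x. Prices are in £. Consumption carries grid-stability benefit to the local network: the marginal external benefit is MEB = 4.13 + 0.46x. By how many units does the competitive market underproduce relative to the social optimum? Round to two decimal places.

Market equilibrium (private): 34.43 + 1.24x = 239.11 - 3.37x → x_m = 44.3991.
Social marginal benefit = demand + MEB = 243.24 - 2.91x.
Set SMB = MC: 243.24 - 2.91x = 34.43 + 1.24x → x* = 50.3157.
Gap = |44.3991 − 50.3157| = 5.9166.

5.92 units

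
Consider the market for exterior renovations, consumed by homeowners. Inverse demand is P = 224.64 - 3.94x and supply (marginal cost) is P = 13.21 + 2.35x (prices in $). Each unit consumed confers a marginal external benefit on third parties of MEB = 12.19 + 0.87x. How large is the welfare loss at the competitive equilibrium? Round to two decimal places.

DWL = $158.37

Market equilibrium (private): 13.21 + 2.35x = 224.64 - 3.94x → x_m = 33.6137.
Social marginal benefit = demand + MEB = 236.83 - 3.07x.
Set SMB = MC: 236.83 - 3.07x = 13.21 + 2.35x → x* = 41.2583.
The loss is the area between SMB and MC from x* to x_m; with linear curves that's a triangle of height MEB(x_m).
DWL = ½ × 7.6446 × 41.4339 = 158.3728.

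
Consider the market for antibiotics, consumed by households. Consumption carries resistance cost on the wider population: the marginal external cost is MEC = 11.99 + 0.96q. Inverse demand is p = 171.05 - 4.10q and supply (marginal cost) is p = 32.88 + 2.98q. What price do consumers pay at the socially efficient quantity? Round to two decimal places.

Social marginal benefit = demand − MEC = 159.06 - 5.06q.
Set SMB = MC: 159.06 - 5.06q = 32.88 + 2.98q → q* = 15.6940.
Consumer price on the demand curve at q*: 171.05 − 4.10×15.6940 = 106.7046.

P = 106.70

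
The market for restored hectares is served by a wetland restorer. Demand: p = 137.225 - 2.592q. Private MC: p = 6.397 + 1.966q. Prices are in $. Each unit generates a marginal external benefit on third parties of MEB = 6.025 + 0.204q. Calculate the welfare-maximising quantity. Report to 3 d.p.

Social marginal cost = private MC − MEB = 0.372 + 1.762q.
Set SMC = demand: 0.372 + 1.762q = 137.225 - 2.592q → q* = 31.4316.

q* = 31.432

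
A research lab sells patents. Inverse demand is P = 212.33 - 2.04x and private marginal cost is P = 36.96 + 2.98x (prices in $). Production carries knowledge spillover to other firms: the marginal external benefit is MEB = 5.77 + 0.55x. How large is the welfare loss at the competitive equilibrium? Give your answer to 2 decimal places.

Market equilibrium (private): 36.96 + 2.98x = 212.33 - 2.04x → x_m = 34.9343.
Social marginal cost = private MC − MEB = 31.19 + 2.43x.
Set SMC = demand: 31.19 + 2.43x = 212.33 - 2.04x → x* = 40.5235.
The loss is the area between SMC and demand from x* to x_m; with linear curves that's a triangle of height MEB(x_m).
DWL = ½ × 5.5892 × 24.9838 = 69.8197.

DWL = $69.82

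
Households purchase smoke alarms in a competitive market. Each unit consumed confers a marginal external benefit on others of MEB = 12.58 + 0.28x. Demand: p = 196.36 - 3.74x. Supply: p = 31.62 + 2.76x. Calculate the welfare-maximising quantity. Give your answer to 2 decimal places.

x* = 28.51

Social marginal benefit = demand + MEB = 208.94 - 3.46x.
Set SMB = MC: 208.94 - 3.46x = 31.62 + 2.76x → x* = 28.5080.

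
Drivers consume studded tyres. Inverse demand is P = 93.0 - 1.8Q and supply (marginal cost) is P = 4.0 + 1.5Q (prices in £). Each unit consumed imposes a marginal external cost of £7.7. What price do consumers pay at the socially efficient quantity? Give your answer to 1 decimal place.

P = £48.7

Social marginal benefit = demand − MEC = 85.3 - 1.8Q.
Set SMB = MC: 85.3 - 1.8Q = 4.0 + 1.5Q → Q* = 24.6364.
Consumer price on the demand curve at Q*: 93.0 − 1.8×24.6364 = 48.6545.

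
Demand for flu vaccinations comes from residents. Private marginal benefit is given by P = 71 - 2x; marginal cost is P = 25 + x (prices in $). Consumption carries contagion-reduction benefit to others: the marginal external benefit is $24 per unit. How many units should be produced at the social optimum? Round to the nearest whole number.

x* = 23

Social marginal benefit = demand + MEB = 95 - 2x.
Set SMB = MC: 95 - 2x = 25 + x → x* = 23.3333.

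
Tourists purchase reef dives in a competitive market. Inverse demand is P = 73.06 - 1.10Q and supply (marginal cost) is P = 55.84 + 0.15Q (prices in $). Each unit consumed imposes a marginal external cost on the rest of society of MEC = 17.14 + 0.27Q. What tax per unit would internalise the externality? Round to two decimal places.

Social marginal benefit = demand − MEC = 55.92 - 1.37Q.
Set SMB = MC: 55.92 - 1.37Q = 55.84 + 0.15Q → Q* = 0.0526.
The Pigouvian tax equals MEC at Q*: 17.14 + 0.27×0.0526 = 17.1542.

tax = $17.15 per unit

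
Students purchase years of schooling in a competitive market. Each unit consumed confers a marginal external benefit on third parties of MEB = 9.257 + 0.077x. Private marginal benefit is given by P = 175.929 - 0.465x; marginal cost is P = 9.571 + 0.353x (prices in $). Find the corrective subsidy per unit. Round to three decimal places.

subsidy = $27.506 per unit

Social marginal benefit = demand + MEB = 185.186 - 0.388x.
Set SMB = MC: 185.186 - 0.388x = 9.571 + 0.353x → x* = 236.9973.
The Pigouvian subsidy equals MEB at x*: 9.257 + 0.077×236.9973 = 27.5058.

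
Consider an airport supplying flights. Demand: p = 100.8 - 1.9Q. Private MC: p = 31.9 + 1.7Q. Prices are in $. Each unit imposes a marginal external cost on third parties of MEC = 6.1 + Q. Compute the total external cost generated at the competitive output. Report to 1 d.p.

Market equilibrium (private): 31.9 + 1.7Q = 100.8 - 1.9Q → Q_m = 19.1389.
Total external cost = ∫₀^{Q_m} (6.1 + 1.0Q) dQ = 6.1×19.1389 + ½×1.0×19.1389² = 299.8960.

$299.9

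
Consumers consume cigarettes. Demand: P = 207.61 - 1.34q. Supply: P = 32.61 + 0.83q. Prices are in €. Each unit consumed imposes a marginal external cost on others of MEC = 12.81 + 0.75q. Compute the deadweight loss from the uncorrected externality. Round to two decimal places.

DWL = €919.86

Market equilibrium (private): 32.61 + 0.83q = 207.61 - 1.34q → q_m = 80.6452.
Social marginal benefit = demand − MEC = 194.80 - 2.09q.
Set SMB = MC: 194.80 - 2.09q = 32.61 + 0.83q → q* = 55.5445.
Between q* and q_m the wedge MC − SMB runs linearly from 0 to MEC(q_m), so the loss is a triangle.
DWL = ½ × 25.1007 × 73.2939 = 919.8641.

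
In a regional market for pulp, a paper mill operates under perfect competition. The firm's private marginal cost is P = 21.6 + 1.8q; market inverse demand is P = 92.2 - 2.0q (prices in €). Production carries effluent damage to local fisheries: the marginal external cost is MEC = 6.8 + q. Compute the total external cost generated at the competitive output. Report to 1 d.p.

Market equilibrium (private): 21.6 + 1.8q = 92.2 - 2.0q → q_m = 18.5789.
Total external cost = ∫₀^{q_m} (6.8 + 1.0q) dq = 6.8×18.5789 + ½×1.0×18.5789² = 298.9243.

€298.9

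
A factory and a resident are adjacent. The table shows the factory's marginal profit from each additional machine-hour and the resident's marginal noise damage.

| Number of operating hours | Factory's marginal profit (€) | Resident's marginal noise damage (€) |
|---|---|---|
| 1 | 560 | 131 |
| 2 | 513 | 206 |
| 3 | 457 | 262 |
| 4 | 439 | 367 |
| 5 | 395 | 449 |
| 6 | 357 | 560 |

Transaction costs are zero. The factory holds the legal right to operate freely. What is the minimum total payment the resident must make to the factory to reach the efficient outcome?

€752

Left alone the factory would choose level 6 (marginal profit stays positive).
Efficient level: k* = 4 (marginal profit ≥ marginal noise damage through 4).
The resident must at least cover the factory's forgone profit from cutting 6→4: 395 + 357 = 752.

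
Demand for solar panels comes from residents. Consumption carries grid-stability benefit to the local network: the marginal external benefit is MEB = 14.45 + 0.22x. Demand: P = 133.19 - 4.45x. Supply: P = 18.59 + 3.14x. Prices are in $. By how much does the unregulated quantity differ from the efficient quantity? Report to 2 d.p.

2.41 units

Market equilibrium (private): 18.59 + 3.14x = 133.19 - 4.45x → x_m = 15.0988.
Social marginal benefit = demand + MEB = 147.64 - 4.23x.
Set SMB = MC: 147.64 - 4.23x = 18.59 + 3.14x → x* = 17.5102.
Gap = |15.0988 − 17.5102| = 2.4114.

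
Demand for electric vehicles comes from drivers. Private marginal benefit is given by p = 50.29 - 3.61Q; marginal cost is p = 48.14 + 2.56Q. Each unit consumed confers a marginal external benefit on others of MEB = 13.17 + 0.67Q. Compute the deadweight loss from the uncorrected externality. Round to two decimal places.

Market equilibrium (private): 48.14 + 2.56Q = 50.29 - 3.61Q → Q_m = 0.3485.
Social marginal benefit = demand + MEB = 63.46 - 2.94Q.
Set SMB = MC: 63.46 - 2.94Q = 48.14 + 2.56Q → Q* = 2.7855.
The loss is the area between SMB and MC from Q* to Q_m; with linear curves that's a triangle of height MEB(Q_m).
DWL = ½ × 2.4370 × 13.4035 = 16.3322.

DWL = 16.33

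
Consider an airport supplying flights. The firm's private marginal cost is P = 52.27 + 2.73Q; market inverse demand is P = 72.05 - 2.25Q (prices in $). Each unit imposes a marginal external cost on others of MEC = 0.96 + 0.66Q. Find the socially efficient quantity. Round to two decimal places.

Q* = 3.34

Social marginal cost = private MC + MEC = 53.23 + 3.39Q.
Set SMC = demand: 53.23 + 3.39Q = 72.05 - 2.25Q → Q* = 3.3369.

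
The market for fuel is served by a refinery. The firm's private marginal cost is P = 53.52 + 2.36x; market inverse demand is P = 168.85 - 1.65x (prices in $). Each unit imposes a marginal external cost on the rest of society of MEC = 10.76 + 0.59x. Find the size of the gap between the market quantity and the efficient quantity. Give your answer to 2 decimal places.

6.03 units

Market equilibrium (private): 53.52 + 2.36x = 168.85 - 1.65x → x_m = 28.7606.
Social marginal cost = private MC + MEC = 64.28 + 2.95x.
Set SMC = demand: 64.28 + 2.95x = 168.85 - 1.65x → x* = 22.7326.
Gap = |28.7606 − 22.7326| = 6.0280.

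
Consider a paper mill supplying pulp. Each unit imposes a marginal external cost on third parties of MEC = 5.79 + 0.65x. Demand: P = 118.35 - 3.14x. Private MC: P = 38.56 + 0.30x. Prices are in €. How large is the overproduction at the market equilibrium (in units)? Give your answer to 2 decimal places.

Market equilibrium (private): 38.56 + 0.30x = 118.35 - 3.14x → x_m = 23.1948.
Social marginal cost = private MC + MEC = 44.35 + 0.95x.
Set SMC = demand: 44.35 + 0.95x = 118.35 - 3.14x → x* = 18.0929.
Gap = |23.1948 − 18.0929| = 5.1019.

5.10 units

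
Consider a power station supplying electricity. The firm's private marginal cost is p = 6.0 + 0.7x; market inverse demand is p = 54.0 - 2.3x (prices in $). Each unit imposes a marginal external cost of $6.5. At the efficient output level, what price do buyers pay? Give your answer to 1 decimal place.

P = $22.2

Social marginal cost = private MC + MEC = 12.5 + 0.7x.
Set SMC = demand: 12.5 + 0.7x = 54.0 - 2.3x → x* = 13.8333.
Consumer price on the demand curve at x*: 54.0 − 2.3×13.8333 = 22.1834.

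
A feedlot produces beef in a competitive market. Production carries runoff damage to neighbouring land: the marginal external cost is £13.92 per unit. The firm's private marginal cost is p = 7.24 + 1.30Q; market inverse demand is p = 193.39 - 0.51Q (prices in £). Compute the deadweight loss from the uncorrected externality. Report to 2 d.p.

DWL = £53.53

Market equilibrium (private): 7.24 + 1.30Q = 193.39 - 0.51Q → Q_m = 102.8453.
Social marginal cost = private MC + MEC = 21.16 + 1.30Q.
Set SMC = demand: 21.16 + 1.30Q = 193.39 - 0.51Q → Q* = 95.1547.
Height of the DWL triangle at Q_m is SMC(Q_m) − demand(Q_m) = MEC(Q_m) = 13.9200.
DWL = ½ × 7.6906 × 13.9200 = 53.5266.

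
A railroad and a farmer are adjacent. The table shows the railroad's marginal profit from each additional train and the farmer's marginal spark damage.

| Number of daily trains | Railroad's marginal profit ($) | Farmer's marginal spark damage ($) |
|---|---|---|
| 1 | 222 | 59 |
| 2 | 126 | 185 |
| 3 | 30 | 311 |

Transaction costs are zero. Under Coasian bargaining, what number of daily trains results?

Bargaining reaches the level where marginal profit last exceeds marginal spark damage.
That holds through level 1 (222 ≥ 59) but not at 2 (126 < 185).

1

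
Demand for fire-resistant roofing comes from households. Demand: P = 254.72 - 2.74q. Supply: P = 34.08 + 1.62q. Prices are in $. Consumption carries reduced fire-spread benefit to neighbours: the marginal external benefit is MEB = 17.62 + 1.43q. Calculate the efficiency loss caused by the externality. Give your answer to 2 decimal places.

Market equilibrium (private): 34.08 + 1.62q = 254.72 - 2.74q → q_m = 50.6055.
Social marginal benefit = demand + MEB = 272.34 - 1.31q.
Set SMB = MC: 272.34 - 1.31q = 34.08 + 1.62q → q* = 81.3174.
Between q* and q_m the wedge SMB − MC runs linearly from 0 to MEB(q_m), so the loss is a triangle.
DWL = ½ × 30.7119 × 89.9859 = 1381.8190.

DWL = $1381.82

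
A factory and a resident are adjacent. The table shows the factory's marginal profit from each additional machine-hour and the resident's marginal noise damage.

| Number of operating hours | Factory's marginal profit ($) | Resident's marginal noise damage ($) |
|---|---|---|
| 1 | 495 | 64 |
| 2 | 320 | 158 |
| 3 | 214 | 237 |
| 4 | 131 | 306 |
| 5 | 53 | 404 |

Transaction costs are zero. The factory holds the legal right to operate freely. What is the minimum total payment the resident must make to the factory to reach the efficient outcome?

$398

Left alone the factory would choose level 5 (marginal profit stays positive).
Efficient level: k* = 2 (marginal profit ≥ marginal noise damage through 2).
The resident must at least cover the factory's forgone profit from cutting 5→2: 214 + 131 + 53 = 398.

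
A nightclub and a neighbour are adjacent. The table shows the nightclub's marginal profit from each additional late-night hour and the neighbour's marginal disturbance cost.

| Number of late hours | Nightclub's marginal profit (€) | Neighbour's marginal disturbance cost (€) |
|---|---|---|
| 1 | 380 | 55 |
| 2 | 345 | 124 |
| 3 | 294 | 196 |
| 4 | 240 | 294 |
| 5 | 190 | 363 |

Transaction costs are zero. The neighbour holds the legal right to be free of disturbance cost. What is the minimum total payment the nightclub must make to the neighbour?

Efficient level: marginal profit ≥ marginal disturbance cost through level 3, so k* = 3.
With the neighbour holding the right, the nightclub must at least compensate total damage at k*: 55 + 124 + 196 = 375.

€375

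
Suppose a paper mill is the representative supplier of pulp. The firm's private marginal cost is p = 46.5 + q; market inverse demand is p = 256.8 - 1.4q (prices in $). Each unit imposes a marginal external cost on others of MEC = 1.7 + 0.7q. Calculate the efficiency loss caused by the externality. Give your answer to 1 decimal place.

Market equilibrium (private): 46.5 + q = 256.8 - 1.4q → q_m = 87.6250.
Social marginal cost = private MC + MEC = 48.2 + 1.7q.
Set SMC = demand: 48.2 + 1.7q = 256.8 - 1.4q → q* = 67.2903.
Between q* and q_m the wedge SMC − demand runs linearly from 0 to MEC(q_m), so the loss is a triangle.
DWL = ½ × 20.3347 × 63.0375 = 640.9243.

DWL = $640.9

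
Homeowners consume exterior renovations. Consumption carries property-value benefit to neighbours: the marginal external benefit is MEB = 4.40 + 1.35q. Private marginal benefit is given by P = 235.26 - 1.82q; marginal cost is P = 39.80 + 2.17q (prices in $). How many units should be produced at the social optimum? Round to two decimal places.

Social marginal benefit = demand + MEB = 239.66 - 0.47q.
Set SMB = MC: 239.66 - 0.47q = 39.80 + 2.17q → q* = 75.7045.

q* = 75.70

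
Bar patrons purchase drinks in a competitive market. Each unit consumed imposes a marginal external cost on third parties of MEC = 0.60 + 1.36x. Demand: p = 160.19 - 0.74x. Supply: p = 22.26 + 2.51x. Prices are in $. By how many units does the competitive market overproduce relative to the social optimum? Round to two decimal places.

12.65 units

Market equilibrium (private): 22.26 + 2.51x = 160.19 - 0.74x → x_m = 42.4400.
Social marginal benefit = demand − MEC = 159.59 - 2.10x.
Set SMB = MC: 159.59 - 2.10x = 22.26 + 2.51x → x* = 29.7896.
Gap = |42.4400 − 29.7896| = 12.6504.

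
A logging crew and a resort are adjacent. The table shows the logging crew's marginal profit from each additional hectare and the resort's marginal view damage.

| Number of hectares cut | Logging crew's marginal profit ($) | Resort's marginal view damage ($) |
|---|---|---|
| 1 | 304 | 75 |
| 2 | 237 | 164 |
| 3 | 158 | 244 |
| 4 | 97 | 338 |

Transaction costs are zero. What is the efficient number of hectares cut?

Bargaining reaches the level where marginal profit last exceeds marginal view damage.
That holds through level 2 (237 ≥ 164) but not at 3 (158 < 244).

2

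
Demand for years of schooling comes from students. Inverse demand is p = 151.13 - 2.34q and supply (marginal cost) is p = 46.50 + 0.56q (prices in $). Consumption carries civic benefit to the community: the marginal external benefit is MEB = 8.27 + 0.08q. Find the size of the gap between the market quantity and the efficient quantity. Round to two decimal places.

Market equilibrium (private): 46.50 + 0.56q = 151.13 - 2.34q → q_m = 36.0793.
Social marginal benefit = demand + MEB = 159.40 - 2.26q.
Set SMB = MC: 159.40 - 2.26q = 46.50 + 0.56q → q* = 40.0355.
Gap = |36.0793 − 40.0355| = 3.9562.

3.96 units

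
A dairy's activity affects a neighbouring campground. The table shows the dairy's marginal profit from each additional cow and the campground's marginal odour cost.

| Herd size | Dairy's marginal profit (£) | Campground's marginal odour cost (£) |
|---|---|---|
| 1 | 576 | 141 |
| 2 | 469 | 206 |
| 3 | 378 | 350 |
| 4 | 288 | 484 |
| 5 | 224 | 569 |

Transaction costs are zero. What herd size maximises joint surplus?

3

Bargaining reaches the level where marginal profit last exceeds marginal odour cost.
That holds through level 3 (378 ≥ 350) but not at 4 (288 < 484).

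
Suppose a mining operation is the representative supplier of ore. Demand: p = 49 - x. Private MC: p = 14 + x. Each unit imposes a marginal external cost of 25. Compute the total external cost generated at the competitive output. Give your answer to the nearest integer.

Market equilibrium (private): 14 + x = 49 - x → x_m = 17.5000.
Total external cost = MEC × x_m = 25 × 17.5000 = 437.5000.

438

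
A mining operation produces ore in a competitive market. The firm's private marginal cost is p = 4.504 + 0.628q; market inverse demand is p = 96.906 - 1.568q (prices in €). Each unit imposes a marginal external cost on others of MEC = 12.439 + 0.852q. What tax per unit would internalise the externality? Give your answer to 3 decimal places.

tax = €34.791 per unit

Social marginal cost = private MC + MEC = 16.943 + 1.480q.
Set SMC = demand: 16.943 + 1.480q = 96.906 - 1.568q → q* = 26.2346.
The Pigouvian tax equals MEC at q*: 12.439 + 0.852×26.2346 = 34.7909.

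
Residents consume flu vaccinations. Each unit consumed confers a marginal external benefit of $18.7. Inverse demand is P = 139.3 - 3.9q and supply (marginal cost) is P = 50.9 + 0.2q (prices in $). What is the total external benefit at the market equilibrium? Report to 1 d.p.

$403.2

Market equilibrium (private): 50.9 + 0.2q = 139.3 - 3.9q → q_m = 21.5610.
Total external benefit = MEB × q_m = 18.7 × 21.5610 = 403.1907.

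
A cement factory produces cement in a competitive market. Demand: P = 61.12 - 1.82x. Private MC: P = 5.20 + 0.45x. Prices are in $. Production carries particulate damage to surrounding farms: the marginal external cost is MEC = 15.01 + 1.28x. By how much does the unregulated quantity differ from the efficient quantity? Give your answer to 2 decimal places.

Market equilibrium (private): 5.20 + 0.45x = 61.12 - 1.82x → x_m = 24.6344.
Social marginal cost = private MC + MEC = 20.21 + 1.73x.
Set SMC = demand: 20.21 + 1.73x = 61.12 - 1.82x → x* = 11.5239.
Gap = |24.6344 − 11.5239| = 13.1105.

13.11 units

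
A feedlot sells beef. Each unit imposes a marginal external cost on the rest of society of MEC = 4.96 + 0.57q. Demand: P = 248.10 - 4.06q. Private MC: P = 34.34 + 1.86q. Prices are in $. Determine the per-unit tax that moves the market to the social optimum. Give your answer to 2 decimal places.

tax = $23.30 per unit

Social marginal cost = private MC + MEC = 39.30 + 2.43q.
Set SMC = demand: 39.30 + 2.43q = 248.10 - 4.06q → q* = 32.1726.
The Pigouvian tax equals MEC at q*: 4.96 + 0.57×32.1726 = 23.2984.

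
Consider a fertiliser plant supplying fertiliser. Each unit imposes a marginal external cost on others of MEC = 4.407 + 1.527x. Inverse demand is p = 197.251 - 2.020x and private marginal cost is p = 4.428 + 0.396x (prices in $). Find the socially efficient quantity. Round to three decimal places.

x* = 47.785

Social marginal cost = private MC + MEC = 8.835 + 1.923x.
Set SMC = demand: 8.835 + 1.923x = 197.251 - 2.020x → x* = 47.7849.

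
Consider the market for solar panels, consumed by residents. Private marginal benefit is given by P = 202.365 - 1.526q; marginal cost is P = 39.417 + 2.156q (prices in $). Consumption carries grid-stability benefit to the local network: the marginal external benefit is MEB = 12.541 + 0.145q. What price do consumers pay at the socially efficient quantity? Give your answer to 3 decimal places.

Social marginal benefit = demand + MEB = 214.906 - 1.381q.
Set SMB = MC: 214.906 - 1.381q = 39.417 + 2.156q → q* = 49.6152.
Consumer price on the demand curve at q*: 202.365 − 1.526×49.6152 = 126.6522.

P = $126.652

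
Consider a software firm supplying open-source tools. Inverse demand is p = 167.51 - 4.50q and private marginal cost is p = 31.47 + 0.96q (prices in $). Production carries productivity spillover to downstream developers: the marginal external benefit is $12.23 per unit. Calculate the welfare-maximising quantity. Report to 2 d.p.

Social marginal cost = private MC − MEB = 19.24 + 0.96q.
Set SMC = demand: 19.24 + 0.96q = 167.51 - 4.50q → q* = 27.1557.

q* = 27.16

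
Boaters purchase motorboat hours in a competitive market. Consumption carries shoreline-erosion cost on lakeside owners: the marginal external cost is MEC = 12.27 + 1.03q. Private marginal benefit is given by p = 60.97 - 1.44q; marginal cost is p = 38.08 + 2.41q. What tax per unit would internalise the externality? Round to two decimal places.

Social marginal benefit = demand − MEC = 48.70 - 2.47q.
Set SMB = MC: 48.70 - 2.47q = 38.08 + 2.41q → q* = 2.1762.
The Pigouvian tax equals MEC at q*: 12.27 + 1.03×2.1762 = 14.5115.

tax = 14.51 per unit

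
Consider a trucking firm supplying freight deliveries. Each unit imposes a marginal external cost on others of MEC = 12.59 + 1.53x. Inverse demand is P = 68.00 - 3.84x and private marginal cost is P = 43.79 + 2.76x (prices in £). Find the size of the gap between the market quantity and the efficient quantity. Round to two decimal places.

Market equilibrium (private): 43.79 + 2.76x = 68.00 - 3.84x → x_m = 3.6682.
Social marginal cost = private MC + MEC = 56.38 + 4.29x.
Set SMC = demand: 56.38 + 4.29x = 68.00 - 3.84x → x* = 1.4293.
Gap = |3.6682 − 1.4293| = 2.2389.

2.24 units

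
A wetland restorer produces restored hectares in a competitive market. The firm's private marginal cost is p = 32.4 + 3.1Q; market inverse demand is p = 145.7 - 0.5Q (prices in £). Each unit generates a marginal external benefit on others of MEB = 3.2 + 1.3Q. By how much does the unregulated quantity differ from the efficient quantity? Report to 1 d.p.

Market equilibrium (private): 32.4 + 3.1Q = 145.7 - 0.5Q → Q_m = 31.4722.
Social marginal cost = private MC − MEB = 29.2 + 1.8Q.
Set SMC = demand: 29.2 + 1.8Q = 145.7 - 0.5Q → Q* = 50.6522.
Gap = |31.4722 − 50.6522| = 19.1800.

19.2 units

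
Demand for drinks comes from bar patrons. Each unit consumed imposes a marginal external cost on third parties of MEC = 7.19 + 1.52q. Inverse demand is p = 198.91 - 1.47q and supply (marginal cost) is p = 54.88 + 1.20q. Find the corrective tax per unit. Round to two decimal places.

tax = 56.83 per unit

Social marginal benefit = demand − MEC = 191.72 - 2.99q.
Set SMB = MC: 191.72 - 2.99q = 54.88 + 1.20q → q* = 32.6587.
The Pigouvian tax equals MEC at q*: 7.19 + 1.52×32.6587 = 56.8312.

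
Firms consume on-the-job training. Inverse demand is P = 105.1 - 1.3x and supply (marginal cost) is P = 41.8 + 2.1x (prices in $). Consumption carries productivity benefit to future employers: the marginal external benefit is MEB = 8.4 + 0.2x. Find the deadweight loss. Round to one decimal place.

Market equilibrium (private): 41.8 + 2.1x = 105.1 - 1.3x → x_m = 18.6176.
Social marginal benefit = demand + MEB = 113.5 - 1.1x.
Set SMB = MC: 113.5 - 1.1x = 41.8 + 2.1x → x* = 22.4063.
The welfare-loss triangle has base |x_m − x*| and height MEB(x_m) (the vertical gap between SMB and MC is zero at x* and MEB at x_m).
DWL = ½ × 3.7887 × 12.1235 = 22.9662.

DWL = $23.0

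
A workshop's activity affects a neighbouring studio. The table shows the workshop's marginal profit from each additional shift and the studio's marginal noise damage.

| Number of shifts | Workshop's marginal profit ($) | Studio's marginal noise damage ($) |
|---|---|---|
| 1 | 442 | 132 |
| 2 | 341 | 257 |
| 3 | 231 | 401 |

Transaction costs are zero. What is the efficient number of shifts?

Bargaining reaches the level where marginal profit last exceeds marginal noise damage.
That holds through level 2 (341 ≥ 257) but not at 3 (231 < 401).

2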